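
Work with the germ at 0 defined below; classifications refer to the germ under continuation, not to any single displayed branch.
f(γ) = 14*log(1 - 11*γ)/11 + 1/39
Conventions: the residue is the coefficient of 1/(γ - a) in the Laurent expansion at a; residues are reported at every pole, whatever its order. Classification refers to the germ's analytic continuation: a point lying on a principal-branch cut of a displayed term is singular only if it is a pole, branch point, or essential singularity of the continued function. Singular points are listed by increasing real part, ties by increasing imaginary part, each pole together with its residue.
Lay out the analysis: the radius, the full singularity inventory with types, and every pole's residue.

Branch term (14/11)*log(1 - γ/(1/11)): its argument vanishes at γ = 1/11, a logarithmic branch point, modulus 1/11.
The radius of convergence is the smallest modulus among the singular points: 1/11.

Radius of convergence at 0: 1/11.
At 1/11: a logarithmic branch point.


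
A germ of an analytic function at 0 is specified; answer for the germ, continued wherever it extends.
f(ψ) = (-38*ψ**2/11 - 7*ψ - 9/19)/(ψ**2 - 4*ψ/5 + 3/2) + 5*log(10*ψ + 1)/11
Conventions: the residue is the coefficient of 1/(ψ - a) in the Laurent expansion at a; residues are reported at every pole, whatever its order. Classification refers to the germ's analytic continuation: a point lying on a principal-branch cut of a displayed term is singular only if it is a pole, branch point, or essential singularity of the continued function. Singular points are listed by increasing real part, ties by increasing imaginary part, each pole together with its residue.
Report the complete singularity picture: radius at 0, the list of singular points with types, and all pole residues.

Radius of convergence at 0: 1/10.
At -1/10: a logarithmic branch point.
At (2/5) - ((1/10)*sqrt(134))*i: a pole of order 1; residue (-537/110) + ((2097/70015)*sqrt(134))*i.
At (2/5) + ((1/10)*sqrt(134))*i: a pole of order 1; residue (-537/110) - ((2097/70015)*sqrt(134))*i.

Denominator factor (ψ**2 - 4*ψ/5 + 3/2): discriminant -134/25, complex-conjugate roots (2/5) + ((1/10)*sqrt(134))*i and (2/5) - ((1/10)*sqrt(134))*i; poles of order 1, moduli (1/2)*sqrt(6) and (1/2)*sqrt(6).
Branch term (5/11)*log(1 - ψ/(-1/10)): its argument vanishes at ψ = -1/10, a logarithmic branch point, modulus 1/10.
The radius of convergence is the smallest modulus among the singular points: 1/10.
The branch term is analytic at (2/5) - ((1/10)*sqrt(134))*i and contributes nothing to the residue; only the rational part matters.
The factor ψ**2 - 4*ψ/5 + 3/2 splits as (ψ - a)(ψ - a') with a = (2/5) - ((1/10)*sqrt(134))*i, a' = (2/5) + ((1/10)*sqrt(134))*i. At the order-1 pole a set g(ψ) = (ψ - a)*(rational part) = [-38*ψ**2/11 - 7*ψ - 9/19] / (ψ - a').
Simple pole: residue = g(a) at a = (2/5) - ((1/10)*sqrt(134))*i, which is (-537/110) + ((2097/70015)*sqrt(134))*i.
The branch term is analytic at (2/5) + ((1/10)*sqrt(134))*i and contributes nothing to the residue; only the rational part matters.
The factor ψ**2 - 4*ψ/5 + 3/2 splits as (ψ - a)(ψ - a') with a = (2/5) + ((1/10)*sqrt(134))*i, a' = (2/5) - ((1/10)*sqrt(134))*i. At the order-1 pole a set g(ψ) = (ψ - a)*(rational part) = [-38*ψ**2/11 - 7*ψ - 9/19] / (ψ - a').
Simple pole: residue = g(a) at a = (2/5) + ((1/10)*sqrt(134))*i, which is (-537/110) - ((2097/70015)*sqrt(134))*i.
List the singular points by increasing real part (a conjugate pair: the negative imaginary part first).


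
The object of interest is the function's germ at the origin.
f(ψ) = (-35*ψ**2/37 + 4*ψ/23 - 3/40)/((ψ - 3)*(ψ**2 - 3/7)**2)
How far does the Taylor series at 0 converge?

The radius of convergence is (1/7)*sqrt(21).

Denominator factor (ψ - 3): pole of order 1 at 3, modulus 3.
Denominator factor (ψ**2 - 3/7)^2: discriminant 12/7, real irrational roots (1/7)*sqrt(21) and -(1/7)*sqrt(21); poles of order 2, moduli (1/7)*sqrt(21) and (1/7)*sqrt(21).
The radius of convergence is the smallest modulus among the singular points: (1/7)*sqrt(21).


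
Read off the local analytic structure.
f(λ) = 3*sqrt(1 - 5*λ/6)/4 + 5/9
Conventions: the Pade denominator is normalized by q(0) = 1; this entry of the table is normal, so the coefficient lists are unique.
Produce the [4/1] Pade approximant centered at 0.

Taylor coefficients needed (expand at 0): a_0 = 47/36, a_1 = -5/16, a_2 = -25/384, a_3 = -125/4608, a_4 = -3125/221184, a_5 = -21875/2654208.
Write the denominator as Q(λ) = 1 + q1*λ. Requiring Q*f - P = O(λ^6) with deg P <= 4 kills the coefficients of λ^5..λ^5 in Q*f:
  λ^5: a_5 + q1*a_4 = 0, i.e. -21875/2654208 + (-3125/221184)*q1 = 0.
Solving this linear system: q1 = -7/12.
The numerator is Q*f truncated at degree 4: P0 = a_0 = 47/36; P1 = a_1 + q1*a_0 = -29/27; P2 = a_2 + q1*a_1 = 15/128; P3 = a_3 + q1*a_2 = 25/2304; P4 = a_4 + q1*a_3 = 125/73728.

The Pade approximant has numerator coefficients [47/36, -29/27, 15/128, 25/2304, 125/73728]; denominator coefficients [1, -7/12].


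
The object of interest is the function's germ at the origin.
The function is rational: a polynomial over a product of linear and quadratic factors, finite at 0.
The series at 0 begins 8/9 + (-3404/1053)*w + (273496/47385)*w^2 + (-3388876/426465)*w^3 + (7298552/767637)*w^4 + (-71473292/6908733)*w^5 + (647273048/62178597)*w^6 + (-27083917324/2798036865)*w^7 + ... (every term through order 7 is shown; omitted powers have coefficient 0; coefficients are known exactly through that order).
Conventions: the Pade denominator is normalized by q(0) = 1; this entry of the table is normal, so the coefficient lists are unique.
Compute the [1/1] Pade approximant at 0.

The Pade approximant has numerator coefficients [8/9, -819236/497835]; denominator coefficients [1, 68374/38295].

Taylor coefficients needed (read off): a_0 = 8/9, a_1 = -3404/1053, a_2 = 273496/47385.
Write the denominator as Q(w) = 1 + q1*w. Requiring Q*f - P = O(w^3) with deg P <= 1 kills the coefficients of w^2..w^2 in Q*f:
  w^2: a_2 + q1*a_1 = 0, i.e. 273496/47385 + (-3404/1053)*q1 = 0.
Solving this linear system: q1 = 68374/38295.
The numerator is Q*f truncated at degree 1: P0 = a_0 = 8/9; P1 = a_1 + q1*a_0 = -819236/497835.


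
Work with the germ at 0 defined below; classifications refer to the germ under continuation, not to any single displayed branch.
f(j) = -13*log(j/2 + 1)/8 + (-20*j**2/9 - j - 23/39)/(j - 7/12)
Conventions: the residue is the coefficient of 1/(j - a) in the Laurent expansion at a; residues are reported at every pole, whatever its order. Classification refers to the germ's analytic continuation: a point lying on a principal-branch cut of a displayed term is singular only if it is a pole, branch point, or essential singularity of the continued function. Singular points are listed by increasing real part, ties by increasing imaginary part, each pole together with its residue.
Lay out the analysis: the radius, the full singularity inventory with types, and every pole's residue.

Radius of convergence at 0: 7/12.
At -2: a logarithmic branch point.
At 7/12: a pole of order 1; residue -4063/2106.

Denominator factor (j - 7/12): pole of order 1 at 7/12, modulus 7/12.
Branch term (-13/8)*log(1 - j/(-2)): its argument vanishes at j = -2, a logarithmic branch point, modulus 2.
The radius of convergence is the smallest modulus among the singular points: 7/12.
The branch term is analytic at 7/12 and contributes nothing to the residue; only the rational part matters.
At the order-1 pole 7/12 set g(j) = (j - (7/12))*(rational part) = -20*j**2/9 - j - 23/39.
Simple pole: residue = g(a) at a = 7/12, which is -4063/2106.
List the singular points by increasing real part (a conjugate pair: the negative imaginary part first).


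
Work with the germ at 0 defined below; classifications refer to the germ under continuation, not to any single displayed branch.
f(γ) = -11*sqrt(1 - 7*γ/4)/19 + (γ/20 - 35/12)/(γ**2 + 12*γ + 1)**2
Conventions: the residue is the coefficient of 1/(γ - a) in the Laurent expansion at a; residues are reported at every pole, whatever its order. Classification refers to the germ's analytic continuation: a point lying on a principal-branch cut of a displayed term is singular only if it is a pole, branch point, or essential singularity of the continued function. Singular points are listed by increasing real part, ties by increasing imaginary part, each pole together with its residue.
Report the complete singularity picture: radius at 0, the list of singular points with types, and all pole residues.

Radius of convergence at 0: 6 - sqrt(35).
At -6 - sqrt(35): a pole of order 2; residue -(193/294000)*sqrt(35).
At -6 + sqrt(35): a pole of order 2; residue (193/294000)*sqrt(35).
At 4/7: an algebraic (square-root) branch point.

Denominator factor (γ**2 + 12*γ + 1)^2: discriminant 140, real irrational roots -6 + sqrt(35) and -6 - sqrt(35); poles of order 2, moduli 6 - sqrt(35) and 6 + sqrt(35).
Branch term (-11/19)*sqrt(1 - γ/(4/7)): its argument vanishes at γ = 4/7, a square-root branch point, modulus 4/7.
The radius of convergence is the smallest modulus among the singular points: 6 - sqrt(35).
The branch term is analytic at -6 - sqrt(35) and contributes nothing to the residue; only the rational part matters.
The factor γ**2 + 12*γ + 1 splits as (γ - a)(γ - a') with a = -6 - sqrt(35), a' = -6 + sqrt(35). At the order-2 pole a set g(γ) = (γ - a)^2*(rational part) = [γ/20 - 35/12] / (γ - a')^2.
Order-2 pole: residue = g'(a); g'(-6 - sqrt(35)) = -(193/294000)*sqrt(35), so the residue is -(193/294000)*sqrt(35).
The branch term is analytic at -6 + sqrt(35) and contributes nothing to the residue; only the rational part matters.
The factor γ**2 + 12*γ + 1 splits as (γ - a)(γ - a') with a = -6 + sqrt(35), a' = -6 - sqrt(35). At the order-2 pole a set g(γ) = (γ - a)^2*(rational part) = [γ/20 - 35/12] / (γ - a')^2.
Order-2 pole: residue = g'(a); g'(-6 + sqrt(35)) = (193/294000)*sqrt(35), so the residue is (193/294000)*sqrt(35).
List the singular points by increasing real part (a conjugate pair: the negative imaginary part first).


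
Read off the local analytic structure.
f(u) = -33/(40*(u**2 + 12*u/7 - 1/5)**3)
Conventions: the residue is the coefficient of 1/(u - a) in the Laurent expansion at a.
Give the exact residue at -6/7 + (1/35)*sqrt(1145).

The residue is -(8319465/1537150592)*sqrt(1145).

The factor u**2 + 12*u/7 - 1/5 splits as (u - a)(u - a') with a = -6/7 + (1/35)*sqrt(1145), a' = -6/7 - (1/35)*sqrt(1145). At the order-3 pole a set g(u) = (u - a)^3*f(u) = [-33/40] / (u - a')^3.
Order-3 pole: residue = g''(a)/2; g''(-6/7 + (1/35)*sqrt(1145)) = -(8319465/768575296)*sqrt(1145), so the residue is -(8319465/1537150592)*sqrt(1145).


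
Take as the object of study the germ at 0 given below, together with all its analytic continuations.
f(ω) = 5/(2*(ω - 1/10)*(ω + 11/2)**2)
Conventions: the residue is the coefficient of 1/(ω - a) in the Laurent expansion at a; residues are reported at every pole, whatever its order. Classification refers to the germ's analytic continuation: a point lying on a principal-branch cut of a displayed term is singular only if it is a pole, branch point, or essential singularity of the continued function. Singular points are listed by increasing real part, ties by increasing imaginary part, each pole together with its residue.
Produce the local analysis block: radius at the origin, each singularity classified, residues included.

Radius of convergence at 0: 1/10.
At -11/2: a pole of order 2; residue -125/1568.
At 1/10: a pole of order 1; residue 125/1568.

Denominator factor (ω - 1/10): pole of order 1 at 1/10, modulus 1/10.
Denominator factor (ω + 11/2)^2: pole of order 2 at -11/2, modulus 11/2.
The radius of convergence is the smallest modulus among the singular points: 1/10.
At the order-2 pole -11/2 set g(ω) = (ω - (-11/2))^2*f(ω) = 5/(2*(ω - 1/10)).
Order-2 pole: residue = g'(a); g'(-11/2) = -125/1568, so the residue is -125/1568.
At the order-1 pole 1/10 set g(ω) = (ω - (1/10))*f(ω) = 5/(2*(ω + 11/2)**2).
Simple pole: residue = g(a) at a = 1/10, which is 125/1568.
List the singular points by increasing real part (a conjugate pair: the negative imaginary part first).


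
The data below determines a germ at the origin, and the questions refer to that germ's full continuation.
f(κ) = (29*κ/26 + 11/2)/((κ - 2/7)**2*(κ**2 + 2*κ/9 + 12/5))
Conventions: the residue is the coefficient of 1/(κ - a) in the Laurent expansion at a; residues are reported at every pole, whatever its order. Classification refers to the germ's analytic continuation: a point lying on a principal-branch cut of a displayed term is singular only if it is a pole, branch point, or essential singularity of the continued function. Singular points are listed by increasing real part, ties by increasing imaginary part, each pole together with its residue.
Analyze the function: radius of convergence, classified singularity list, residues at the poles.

Denominator factor (κ**2 + 2*κ/9 + 12/5): discriminant -3868/405, complex-conjugate roots (-1/9) + ((1/45)*sqrt(4835))*i and (-1/9) - ((1/45)*sqrt(4835))*i; poles of order 1, moduli (2/5)*sqrt(15) and (2/5)*sqrt(15).
Denominator factor (κ - 2/7)^2: pole of order 2 at 2/7, modulus 2/7.
The radius of convergence is the smallest modulus among the singular points: 2/7.
The factor κ**2 + 2*κ/9 + 12/5 splits as (κ - a)(κ - a') with a = (-1/9) - ((1/45)*sqrt(4835))*i, a' = (-1/9) + ((1/45)*sqrt(4835))*i. At the order-1 pole a set g(κ) = (κ - a)*f(κ) = [(29*κ/26 + 11/2)/(κ - 2/7)**2] / (κ - a').
Simple pole: residue = g(a) at a = (-1/9) - ((1/45)*sqrt(4835))*i, which is (112457205/818858144) - ((8022722715/791835825248)*sqrt(4835))*i.
The factor κ**2 + 2*κ/9 + 12/5 splits as (κ - a)(κ - a') with a = (-1/9) + ((1/45)*sqrt(4835))*i, a' = (-1/9) - ((1/45)*sqrt(4835))*i. At the order-1 pole a set g(κ) = (κ - a)*f(κ) = [(29*κ/26 + 11/2)/(κ - 2/7)**2] / (κ - a').
Simple pole: residue = g(a) at a = (-1/9) + ((1/45)*sqrt(4835))*i, which is (112457205/818858144) + ((8022722715/791835825248)*sqrt(4835))*i.
At the order-2 pole 2/7 set g(κ) = (κ - (2/7))^2*f(κ) = (29*κ/26 + 11/2)/(κ**2 + 2*κ/9 + 12/5).
Order-2 pole: residue = g'(a); g'(2/7) = -112457205/409429072, so the residue is -112457205/409429072.
List the singular points by increasing real part (a conjugate pair: the negative imaginary part first).

Radius of convergence at 0: 2/7.
At (-1/9) - ((1/45)*sqrt(4835))*i: a pole of order 1; residue (112457205/818858144) - ((8022722715/791835825248)*sqrt(4835))*i.
At (-1/9) + ((1/45)*sqrt(4835))*i: a pole of order 1; residue (112457205/818858144) + ((8022722715/791835825248)*sqrt(4835))*i.
At 2/7: a pole of order 2; residue -112457205/409429072.


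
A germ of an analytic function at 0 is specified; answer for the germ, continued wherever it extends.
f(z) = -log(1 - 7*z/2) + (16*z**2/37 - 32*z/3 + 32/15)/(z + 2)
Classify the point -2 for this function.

The denominator factor z + 2 vanishes at -2 and appears to the power 1; the numerator there equals 13984/555, nonzero, and no other factor vanishes.
The branch terms are analytic at this point.
Hence a pole whose order is the multiplicity, 1.

The point is a pole of order 1.


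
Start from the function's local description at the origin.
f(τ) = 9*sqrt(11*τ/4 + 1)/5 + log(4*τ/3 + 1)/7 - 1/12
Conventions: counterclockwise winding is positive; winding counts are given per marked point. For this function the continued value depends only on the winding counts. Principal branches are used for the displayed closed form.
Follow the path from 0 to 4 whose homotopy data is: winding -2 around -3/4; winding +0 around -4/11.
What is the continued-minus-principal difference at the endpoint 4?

Continued minus principal equals -(4/7)*pi*i.

The rational part is single-valued and drops out of the difference; each branch term changes only by its own monodromy.
(9/5)*sqrt(1 - τ/(-4/11)): winding +0 is even, the square root returns to the same sheet, contribution 0.
(1/7)*log(1 - τ/(-3/4)): each positive loop around -3/4 adds 2*pi*i to the log, so winding -2 contributes (1/7)*(-2)*2*pi*i = -(4/7)*pi*i.
Summing the contributions at τ = 4 gives -(4/7)*pi*i.


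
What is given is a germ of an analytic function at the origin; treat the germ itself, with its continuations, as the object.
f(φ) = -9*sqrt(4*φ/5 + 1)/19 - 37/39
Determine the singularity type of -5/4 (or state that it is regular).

The term (-9/19)*sqrt(1 - φ/(-5/4)) has argument 1 - -5/4/(-5/4) = 0 at -5/4: a square-root (algebraic, two-sheeted) branch point; the remaining terms are analytic or single-valued there.

The point is an algebraic (square-root) branch point.


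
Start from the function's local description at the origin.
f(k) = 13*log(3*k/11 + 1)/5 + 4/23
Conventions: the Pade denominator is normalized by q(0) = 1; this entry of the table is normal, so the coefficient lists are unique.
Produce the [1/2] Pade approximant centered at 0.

The Pade approximant has numerator coefficients [4/23, 286543/390885]; denominator coefficients [1, 937/6798, -299/49852].

Taylor coefficients needed (expand at 0): a_0 = 4/23, a_1 = 39/55, a_2 = -117/1210, a_3 = 117/6655.
Write the denominator as Q(k) = 1 + q1*k + q2*k^2. Requiring Q*f - P = O(k^4) with deg P <= 1 kills the coefficients of k^2..k^3 in Q*f:
  k^2: a_2 + q1*a_1 + q2*a_0 = 0, i.e. -117/1210 + (39/55)*q1 + (4/23)*q2 = 0.
  k^3: a_3 + q1*a_2 + q2*a_1 = 0, i.e. 117/6655 + (-117/1210)*q1 + (39/55)*q2 = 0.
Solving this linear system: q1 = 937/6798, q2 = -299/49852.
The numerator is Q*f truncated at degree 1: P0 = a_0 = 4/23; P1 = a_1 + q1*a_0 = 286543/390885.


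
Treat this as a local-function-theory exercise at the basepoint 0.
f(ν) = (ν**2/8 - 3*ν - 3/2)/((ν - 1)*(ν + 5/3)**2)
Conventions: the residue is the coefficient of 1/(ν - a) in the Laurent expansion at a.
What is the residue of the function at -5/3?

The residue is 379/512.

At the order-2 pole -5/3 set g(ν) = (ν - (-5/3))^2*f(ν) = (ν**2/8 - 3*ν - 3/2)/(ν - 1).
Order-2 pole: residue = g'(a); g'(-5/3) = 379/512, so the residue is 379/512.


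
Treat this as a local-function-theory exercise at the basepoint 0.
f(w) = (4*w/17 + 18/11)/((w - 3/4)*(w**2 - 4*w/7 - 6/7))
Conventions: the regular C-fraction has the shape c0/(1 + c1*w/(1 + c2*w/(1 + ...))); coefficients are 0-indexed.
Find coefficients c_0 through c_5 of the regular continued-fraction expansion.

The regular C-fraction coefficients are [28/11, -124/153, -90781/37944, 75162593/22513688, -91243229504/401372667949, -2541868/4421329].

Taylor coefficients (expand at 0): a_0 = 28/11, a_1 = 3472/1683, a_2 = 33362/5049, a_3 = 23660/5049, a_4 = 613333/45441, a_5 = 66976/8019.
c0 = a_0 = 28/11. Peel one level at a time: if S = 1 + c*w/S' with S'(0) = 1, then c is the w-coefficient of S and S' = c*w/(S - 1).
S_1 = c0/f = 1 + (-124/153)*w + (-90781/46818)*w^2 + ...; c1 = -124/153.
S_2 = c1*w/(S_1 - 1) = 1 + (-90781/37944)*w + (4421329/553536)*w^2 + ...; c2 = -90781/37944.
S_3 = c2*w/(S_2 - 1) = 1 + (75162593/22513688)*w + (6254576216/8241189961)*w^2 + ...; c3 = 75162593/22513688.
S_4 = c3*w/(S_3 - 1) = 1 + (-91243229504/401372667949)*w + (-2554810426112/19548150126241)*w^2 + ...; c4 = -91243229504/401372667949.
S_5 = c4*w/(S_4 - 1) = 1 + (-2541868/4421329)*w + ...; c5 = -2541868/4421329.


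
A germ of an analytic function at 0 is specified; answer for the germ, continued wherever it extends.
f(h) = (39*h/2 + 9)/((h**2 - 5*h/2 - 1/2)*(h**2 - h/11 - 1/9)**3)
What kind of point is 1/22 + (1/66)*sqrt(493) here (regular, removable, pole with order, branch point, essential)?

The denominator factor h**2 - h/11 - 1/9 vanishes at 1/22 + (1/66)*sqrt(493) and appears to the power 3; the numerator there equals 435/44 + (13/44)*sqrt(493), nonzero, and no other factor vanishes.
Hence a pole whose order is the multiplicity, 3.

The point is a pole of order 3.


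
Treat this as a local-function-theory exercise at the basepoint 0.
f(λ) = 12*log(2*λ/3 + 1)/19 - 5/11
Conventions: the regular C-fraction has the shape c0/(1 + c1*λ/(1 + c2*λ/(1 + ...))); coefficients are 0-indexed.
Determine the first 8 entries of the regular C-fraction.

The regular C-fraction coefficients are [-5/11, 88/95, -169/285, -95/1521, 602/1521, 338/4515, 389/1505, 43/389].

Taylor coefficients (expand at 0): a_0 = -5/11, a_1 = 8/19, a_2 = -8/57, a_3 = 32/513, a_4 = -16/513, a_5 = 128/7695, a_6 = -128/13851, a_7 = 512/96957.
c0 = a_0 = -5/11. Peel one level at a time: if S = 1 + c*λ/S' with S'(0) = 1, then c is the λ-coefficient of S and S' = c*λ/(S - 1).
S_1 = c0/f = 1 + (88/95)*λ + (14872/27075)*λ^2 + ...; c1 = 88/95.
S_2 = c1*λ/(S_1 - 1) = 1 + (-169/285)*λ + (-1/27)*λ^2 + ...; c2 = -169/285.
S_3 = c2*λ/(S_2 - 1) = 1 + (-95/1521)*λ + (57190/2313441)*λ^2 + ...; c3 = -95/1521.
S_4 = c3*λ/(S_3 - 1) = 1 + (602/1521)*λ + (-4/135)*λ^2 + ...; c4 = 602/1521.
S_5 = c4*λ/(S_4 - 1) = 1 + (338/4515)*λ + (-131482/6795075)*λ^2 + ...; c5 = 338/4515.
S_6 = c5*λ/(S_5 - 1) = 1 + (389/1505)*λ + (-1/35)*λ^2 + ...; c6 = 389/1505.
S_7 = c6*λ/(S_6 - 1) = 1 + (43/389)*λ + ...; c7 = 43/389.


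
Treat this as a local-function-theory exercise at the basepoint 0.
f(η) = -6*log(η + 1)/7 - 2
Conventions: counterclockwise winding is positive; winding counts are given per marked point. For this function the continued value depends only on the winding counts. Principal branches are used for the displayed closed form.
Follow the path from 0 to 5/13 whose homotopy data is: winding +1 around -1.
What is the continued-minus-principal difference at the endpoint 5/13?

Continued minus principal equals -(12/7)*pi*i.

The rational part is single-valued and drops out of the difference; each branch term changes only by its own monodromy.
(-6/7)*log(1 - η/(-1)): each positive loop around -1 adds 2*pi*i to the log, so winding +1 contributes (-6/7)*(1)*2*pi*i = -(12/7)*pi*i.
Summing the contributions at η = 5/13 gives -(12/7)*pi*i.


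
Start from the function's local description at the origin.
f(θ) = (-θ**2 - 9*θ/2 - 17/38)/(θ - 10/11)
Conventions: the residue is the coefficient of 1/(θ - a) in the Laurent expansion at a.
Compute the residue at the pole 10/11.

At the order-1 pole 10/11 set g(θ) = (θ - (10/11))*f(θ) = -θ**2 - 9*θ/2 - 17/38.
Simple pole: residue = g(a) at a = 10/11, which is -24667/4598.

The residue is -24667/4598.


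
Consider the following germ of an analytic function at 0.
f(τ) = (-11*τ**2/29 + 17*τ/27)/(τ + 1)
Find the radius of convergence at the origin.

The radius of convergence is 1.

Denominator factor (τ + 1): pole of order 1 at -1, modulus 1.
The radius of convergence is the smallest modulus among the singular points: 1.


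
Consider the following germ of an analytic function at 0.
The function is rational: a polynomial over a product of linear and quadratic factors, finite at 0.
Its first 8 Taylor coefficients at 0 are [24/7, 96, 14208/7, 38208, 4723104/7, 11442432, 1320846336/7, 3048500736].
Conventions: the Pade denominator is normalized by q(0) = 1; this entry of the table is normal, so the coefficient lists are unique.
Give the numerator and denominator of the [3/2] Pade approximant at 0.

Taylor coefficients needed (read off): a_0 = 24/7, a_1 = 96, a_2 = 14208/7, a_3 = 38208, a_4 = 4723104/7, a_5 = 11442432.
Write the denominator as Q(r) = 1 + q1*r + q2*r^2. Requiring Q*f - P = O(r^6) with deg P <= 3 kills the coefficients of r^4..r^5 in Q*f:
  r^4: a_4 + q1*a_3 + q2*a_2 = 0, i.e. 4723104/7 + (38208)*q1 + (14208/7)*q2 = 0.
  r^5: a_5 + q1*a_4 + q2*a_3 = 0, i.e. 11442432 + (4723104/7)*q1 + (38208)*q2 = 0.
Solving this linear system: q1 = -6792751/240172, q2 = 96059217/480344.
The numerator is Q*f truncated at degree 3: P0 = a_0 = 24/7; P1 = a_1 + q1*a_0 = -58230/60043; P2 = a_2 + q1*a_1 + q2*a_0 = 891/4333; P3 = a_3 + q1*a_2 + q2*a_1 = -2388/60043.

The Pade approximant has numerator coefficients [24/7, -58230/60043, 891/4333, -2388/60043]; denominator coefficients [1, -6792751/240172, 96059217/480344].


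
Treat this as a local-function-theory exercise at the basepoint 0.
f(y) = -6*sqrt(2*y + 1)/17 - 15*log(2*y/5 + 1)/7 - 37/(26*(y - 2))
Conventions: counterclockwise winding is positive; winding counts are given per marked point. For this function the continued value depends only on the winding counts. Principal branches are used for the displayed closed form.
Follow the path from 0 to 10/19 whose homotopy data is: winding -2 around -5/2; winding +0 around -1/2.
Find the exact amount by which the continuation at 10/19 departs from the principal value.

The rational part is single-valued and drops out of the difference; each branch term changes only by its own monodromy.
(-6/17)*sqrt(1 - y/(-1/2)): winding +0 is even, the square root returns to the same sheet, contribution 0.
(-15/7)*log(1 - y/(-5/2)): each positive loop around -5/2 adds 2*pi*i to the log, so winding -2 contributes (-15/7)*(-2)*2*pi*i = (60/7)*pi*i.
Summing the contributions at y = 10/19 gives (60/7)*pi*i.

Continued minus principal equals (60/7)*pi*i.


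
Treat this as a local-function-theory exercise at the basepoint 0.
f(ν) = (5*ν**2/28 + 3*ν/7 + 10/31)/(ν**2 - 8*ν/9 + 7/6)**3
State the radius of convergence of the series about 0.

Denominator factor (ν**2 - 8*ν/9 + 7/6)^3: discriminant -314/81, complex-conjugate roots (4/9) + ((1/18)*sqrt(314))*i and (4/9) - ((1/18)*sqrt(314))*i; poles of order 3, moduli (1/6)*sqrt(42) and (1/6)*sqrt(42).
The radius of convergence is the smallest modulus among the singular points: (1/6)*sqrt(42).

The radius of convergence is (1/6)*sqrt(42).


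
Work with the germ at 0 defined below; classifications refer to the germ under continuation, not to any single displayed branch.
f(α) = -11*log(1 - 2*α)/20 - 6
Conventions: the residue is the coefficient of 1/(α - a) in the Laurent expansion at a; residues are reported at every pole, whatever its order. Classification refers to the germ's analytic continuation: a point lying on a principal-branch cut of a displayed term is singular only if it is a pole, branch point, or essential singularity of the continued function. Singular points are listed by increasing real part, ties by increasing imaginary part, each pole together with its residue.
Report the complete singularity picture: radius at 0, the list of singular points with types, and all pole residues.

Branch term (-11/20)*log(1 - α/(1/2)): its argument vanishes at α = 1/2, a logarithmic branch point, modulus 1/2.
The radius of convergence is the smallest modulus among the singular points: 1/2.

Radius of convergence at 0: 1/2.
At 1/2: a logarithmic branch point.


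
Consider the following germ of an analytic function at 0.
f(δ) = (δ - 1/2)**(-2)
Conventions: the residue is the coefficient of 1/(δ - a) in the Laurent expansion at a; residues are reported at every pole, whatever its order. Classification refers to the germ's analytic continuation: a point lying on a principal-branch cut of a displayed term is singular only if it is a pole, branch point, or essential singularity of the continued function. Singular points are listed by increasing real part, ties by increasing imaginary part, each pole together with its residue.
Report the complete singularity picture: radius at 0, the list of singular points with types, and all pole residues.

Radius of convergence at 0: 1/2.
At 1/2: a pole of order 2; residue 0.

Denominator factor (δ - 1/2)^2: pole of order 2 at 1/2, modulus 1/2.
The radius of convergence is the smallest modulus among the singular points: 1/2.
At the order-2 pole 1/2 set g(δ) = (δ - (1/2))^2*f(δ) = 1.
Order-2 pole: residue = g'(a); g'(1/2) = 0, so the residue is 0.


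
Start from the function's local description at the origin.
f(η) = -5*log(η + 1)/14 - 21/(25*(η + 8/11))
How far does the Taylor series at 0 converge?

The radius of convergence is 8/11.

Denominator factor (η + 8/11): pole of order 1 at -8/11, modulus 8/11.
Branch term (-5/14)*log(1 - η/(-1)): its argument vanishes at η = -1, a logarithmic branch point, modulus 1.
The radius of convergence is the smallest modulus among the singular points: 8/11.


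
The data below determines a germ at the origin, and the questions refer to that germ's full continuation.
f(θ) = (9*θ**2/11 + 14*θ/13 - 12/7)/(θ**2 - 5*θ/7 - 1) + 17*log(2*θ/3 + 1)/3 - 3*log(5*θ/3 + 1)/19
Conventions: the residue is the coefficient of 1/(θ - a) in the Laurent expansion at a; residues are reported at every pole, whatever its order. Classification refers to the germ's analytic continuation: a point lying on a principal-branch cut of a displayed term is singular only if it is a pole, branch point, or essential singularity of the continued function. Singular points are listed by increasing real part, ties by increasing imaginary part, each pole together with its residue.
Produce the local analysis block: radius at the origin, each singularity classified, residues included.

Denominator factor (θ**2 - 5*θ/7 - 1): discriminant 221/49, real irrational roots 5/14 + (1/14)*sqrt(221) and 5/14 - (1/14)*sqrt(221); poles of order 1, moduli 5/14 + (1/14)*sqrt(221) and -5/14 + (1/14)*sqrt(221).
Branch term (17/3)*log(1 - θ/(-3/2)): its argument vanishes at θ = -3/2, a logarithmic branch point, modulus 3/2.
Branch term (-3/19)*log(1 - θ/(-3/5)): its argument vanishes at θ = -3/5, a logarithmic branch point, modulus 3/5.
The radius of convergence is the smallest modulus among the singular points: 3/5.
The branch terms are analytic at 5/14 - (1/14)*sqrt(221) and contribute nothing to the residue; only the rational part matters.
The factor θ**2 - 5*θ/7 - 1 splits as (θ - a)(θ - a') with a = 5/14 - (1/14)*sqrt(221), a' = 5/14 + (1/14)*sqrt(221). At the order-1 pole a set g(θ) = (θ - a)*(rational part) = [9*θ**2/11 + 14*θ/13 - 12/7] / (θ - a').
Simple pole: residue = g(a) at a = 5/14 - (1/14)*sqrt(221), which is 1663/2002 + (4243/442442)*sqrt(221).
The branch terms are analytic at 5/14 + (1/14)*sqrt(221) and contribute nothing to the residue; only the rational part matters.
The factor θ**2 - 5*θ/7 - 1 splits as (θ - a)(θ - a') with a = 5/14 + (1/14)*sqrt(221), a' = 5/14 - (1/14)*sqrt(221). At the order-1 pole a set g(θ) = (θ - a)*(rational part) = [9*θ**2/11 + 14*θ/13 - 12/7] / (θ - a').
Simple pole: residue = g(a) at a = 5/14 + (1/14)*sqrt(221), which is 1663/2002 - (4243/442442)*sqrt(221).
List the singular points by increasing real part (a conjugate pair: the negative imaginary part first).

Radius of convergence at 0: 3/5.
At -3/2: a logarithmic branch point.
At 5/14 - (1/14)*sqrt(221): a pole of order 1; residue 1663/2002 + (4243/442442)*sqrt(221).
At -3/5: a logarithmic branch point.
At 5/14 + (1/14)*sqrt(221): a pole of order 1; residue 1663/2002 - (4243/442442)*sqrt(221).


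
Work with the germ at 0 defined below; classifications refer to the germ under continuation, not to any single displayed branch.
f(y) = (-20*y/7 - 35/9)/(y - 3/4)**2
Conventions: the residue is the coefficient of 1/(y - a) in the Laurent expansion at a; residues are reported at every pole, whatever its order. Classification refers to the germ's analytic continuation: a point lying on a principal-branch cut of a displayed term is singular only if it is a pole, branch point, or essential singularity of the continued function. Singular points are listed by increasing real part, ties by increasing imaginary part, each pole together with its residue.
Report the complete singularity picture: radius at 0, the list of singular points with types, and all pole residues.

Denominator factor (y - 3/4)^2: pole of order 2 at 3/4, modulus 3/4.
The radius of convergence is the smallest modulus among the singular points: 3/4.
At the order-2 pole 3/4 set g(y) = (y - (3/4))^2*f(y) = -20*y/7 - 35/9.
Order-2 pole: residue = g'(a); g'(3/4) = -20/7, so the residue is -20/7.

Radius of convergence at 0: 3/4.
At 3/4: a pole of order 2; residue -20/7.


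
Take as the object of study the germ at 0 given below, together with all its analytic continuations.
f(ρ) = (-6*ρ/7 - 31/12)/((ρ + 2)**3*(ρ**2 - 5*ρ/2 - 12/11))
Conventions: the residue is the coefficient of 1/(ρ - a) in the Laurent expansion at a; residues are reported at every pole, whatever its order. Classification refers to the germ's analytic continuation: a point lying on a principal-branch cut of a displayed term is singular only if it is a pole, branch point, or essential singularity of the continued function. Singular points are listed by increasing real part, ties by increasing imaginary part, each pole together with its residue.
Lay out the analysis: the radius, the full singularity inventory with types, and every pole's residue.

Radius of convergence at 0: -5/4 + (1/44)*sqrt(5137).
At -2: a pole of order 3; residue -33053207/221257008.
At 5/4 - (1/44)*sqrt(5137): a pole of order 1; residue 33053207/442514016 + (253856339/206654045472)*sqrt(5137).
At 5/4 + (1/44)*sqrt(5137): a pole of order 1; residue 33053207/442514016 - (253856339/206654045472)*sqrt(5137).


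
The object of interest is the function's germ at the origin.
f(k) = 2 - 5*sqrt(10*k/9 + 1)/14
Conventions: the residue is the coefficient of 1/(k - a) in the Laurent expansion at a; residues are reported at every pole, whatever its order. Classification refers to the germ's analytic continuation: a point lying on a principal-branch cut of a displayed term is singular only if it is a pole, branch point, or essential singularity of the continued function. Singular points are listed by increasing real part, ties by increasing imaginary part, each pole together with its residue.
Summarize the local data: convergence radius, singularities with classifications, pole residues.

Radius of convergence at 0: 9/10.
At -9/10: an algebraic (square-root) branch point.

Branch term (-5/14)*sqrt(1 - k/(-9/10)): its argument vanishes at k = -9/10, a square-root branch point, modulus 9/10.
The radius of convergence is the smallest modulus among the singular points: 9/10.


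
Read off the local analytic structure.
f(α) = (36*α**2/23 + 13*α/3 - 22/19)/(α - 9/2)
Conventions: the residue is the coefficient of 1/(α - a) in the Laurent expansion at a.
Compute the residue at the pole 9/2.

The residue is 43733/874.

At the order-1 pole 9/2 set g(α) = (α - (9/2))*f(α) = 36*α**2/23 + 13*α/3 - 22/19.
Simple pole: residue = g(a) at a = 9/2, which is 43733/874.


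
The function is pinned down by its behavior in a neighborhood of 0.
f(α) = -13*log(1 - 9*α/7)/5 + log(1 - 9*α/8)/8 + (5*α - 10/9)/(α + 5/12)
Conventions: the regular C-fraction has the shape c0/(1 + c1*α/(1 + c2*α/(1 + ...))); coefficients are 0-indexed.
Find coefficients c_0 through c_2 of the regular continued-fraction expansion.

Taylor coefficients (expand at 0): a_0 = -8/3, a_1 = 48389/2240, a_2 = -52797849/1254400.
c0 = a_0 = -8/3. Peel one level at a time: if S = 1 + c*α/S' with S'(0) = 1, then c is the α-coefficient of S and S' = c*α/(S - 1).
S_1 = c0/f = 1 + (145167/17920)*α + (3200972877/64225280)*α^2 + ...; c1 = 145167/17920.
S_2 = c1*α/(S_1 - 1) = 1 + (-1066990959/173426176)*α + ...; c2 = -1066990959/173426176.

The regular C-fraction coefficients are [-8/3, 145167/17920, -1066990959/173426176].


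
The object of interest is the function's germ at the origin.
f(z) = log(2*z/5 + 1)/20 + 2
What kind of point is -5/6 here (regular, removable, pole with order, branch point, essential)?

There is no denominator, hence no pole anywhere.
Branch term log(1 - z/(-5/2)): argument at -5/6 is 2/3, nonzero, so -5/6 is not its branch point (a point on a principal cut is still regular for the continued germ).
So the germ continues analytically to -5/6.

The point is a regular point.


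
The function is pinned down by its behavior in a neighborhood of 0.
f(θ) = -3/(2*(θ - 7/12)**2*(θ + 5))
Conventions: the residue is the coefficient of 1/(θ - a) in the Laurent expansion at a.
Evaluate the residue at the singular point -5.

The residue is -216/4489.

At the order-1 pole -5 set g(θ) = (θ - (-5))*f(θ) = -3/(2*(θ - 7/12)**2).
Simple pole: residue = g(a) at a = -5, which is -216/4489.


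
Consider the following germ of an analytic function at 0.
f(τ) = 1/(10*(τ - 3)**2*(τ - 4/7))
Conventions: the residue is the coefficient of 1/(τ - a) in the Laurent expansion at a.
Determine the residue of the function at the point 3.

The residue is -49/2890.

At the order-2 pole 3 set g(τ) = (τ - (3))^2*f(τ) = 1/(10*(τ - 4/7)).
Order-2 pole: residue = g'(a); g'(3) = -49/2890, so the residue is -49/2890.


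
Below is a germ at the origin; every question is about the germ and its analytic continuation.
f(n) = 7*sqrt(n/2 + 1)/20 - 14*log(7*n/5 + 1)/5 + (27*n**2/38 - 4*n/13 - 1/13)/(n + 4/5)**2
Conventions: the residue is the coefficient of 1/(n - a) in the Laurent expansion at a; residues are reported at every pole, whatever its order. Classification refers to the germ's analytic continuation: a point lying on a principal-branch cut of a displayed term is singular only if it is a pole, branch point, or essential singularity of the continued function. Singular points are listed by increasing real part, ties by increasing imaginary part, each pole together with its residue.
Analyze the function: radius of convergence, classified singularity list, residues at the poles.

Radius of convergence at 0: 5/7.
At -2: an algebraic (square-root) branch point.
At -4/5: a pole of order 2; residue -1784/1235.
At -5/7: a logarithmic branch point.

Denominator factor (n + 4/5)^2: pole of order 2 at -4/5, modulus 4/5.
Branch term (7/20)*sqrt(1 - n/(-2)): its argument vanishes at n = -2, a square-root branch point, modulus 2.
Branch term (-14/5)*log(1 - n/(-5/7)): its argument vanishes at n = -5/7, a logarithmic branch point, modulus 5/7.
The radius of convergence is the smallest modulus among the singular points: 5/7.
The branch terms are analytic at -4/5 and contribute nothing to the residue; only the rational part matters.
At the order-2 pole -4/5 set g(n) = (n - (-4/5))^2*(rational part) = 27*n**2/38 - 4*n/13 - 1/13.
Order-2 pole: residue = g'(a); g'(-4/5) = -1784/1235, so the residue is -1784/1235.
List the singular points by increasing real part (a conjugate pair: the negative imaginary part first).


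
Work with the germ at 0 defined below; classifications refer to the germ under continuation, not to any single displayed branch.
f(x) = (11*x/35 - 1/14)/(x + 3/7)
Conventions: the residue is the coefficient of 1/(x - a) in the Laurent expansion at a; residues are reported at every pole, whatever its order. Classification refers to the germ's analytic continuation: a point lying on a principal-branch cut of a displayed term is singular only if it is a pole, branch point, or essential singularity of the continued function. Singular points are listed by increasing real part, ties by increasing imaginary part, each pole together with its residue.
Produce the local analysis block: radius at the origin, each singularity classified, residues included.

Radius of convergence at 0: 3/7.
At -3/7: a pole of order 1; residue -101/490.

Denominator factor (x + 3/7): pole of order 1 at -3/7, modulus 3/7.
The radius of convergence is the smallest modulus among the singular points: 3/7.
At the order-1 pole -3/7 set g(x) = (x - (-3/7))*f(x) = 11*x/35 - 1/14.
Simple pole: residue = g(a) at a = -3/7, which is -101/490.


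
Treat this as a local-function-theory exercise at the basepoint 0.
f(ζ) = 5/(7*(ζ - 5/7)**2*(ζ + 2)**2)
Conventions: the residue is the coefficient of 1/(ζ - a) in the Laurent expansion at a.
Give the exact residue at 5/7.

At the order-2 pole 5/7 set g(ζ) = (ζ - (5/7))^2*f(ζ) = 5/(7*(ζ + 2)**2).
Order-2 pole: residue = g'(a); g'(5/7) = -490/6859, so the residue is -490/6859.

The residue is -490/6859.


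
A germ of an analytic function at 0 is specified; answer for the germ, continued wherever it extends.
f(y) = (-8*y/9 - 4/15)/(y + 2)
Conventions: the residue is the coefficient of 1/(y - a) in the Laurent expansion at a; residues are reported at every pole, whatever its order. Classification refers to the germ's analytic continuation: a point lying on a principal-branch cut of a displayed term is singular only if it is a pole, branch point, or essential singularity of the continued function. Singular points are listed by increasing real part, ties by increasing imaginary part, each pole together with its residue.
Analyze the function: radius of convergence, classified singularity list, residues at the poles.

Radius of convergence at 0: 2.
At -2: a pole of order 1; residue 68/45.

Denominator factor (y + 2): pole of order 1 at -2, modulus 2.
The radius of convergence is the smallest modulus among the singular points: 2.
At the order-1 pole -2 set g(y) = (y - (-2))*f(y) = -8*y/9 - 4/15.
Simple pole: residue = g(a) at a = -2, which is 68/45.
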